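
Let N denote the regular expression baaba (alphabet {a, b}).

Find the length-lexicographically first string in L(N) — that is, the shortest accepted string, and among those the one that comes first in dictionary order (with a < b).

baaba

By inspection of the expression, no string of length less than 5 matches, and baaba is the lexicographically first match of length 5.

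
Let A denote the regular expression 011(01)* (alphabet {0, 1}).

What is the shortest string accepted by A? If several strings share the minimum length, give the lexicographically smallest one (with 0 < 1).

011

By inspection of the expression, no string of length less than 3 matches, and 011 is the lexicographically first match of length 3.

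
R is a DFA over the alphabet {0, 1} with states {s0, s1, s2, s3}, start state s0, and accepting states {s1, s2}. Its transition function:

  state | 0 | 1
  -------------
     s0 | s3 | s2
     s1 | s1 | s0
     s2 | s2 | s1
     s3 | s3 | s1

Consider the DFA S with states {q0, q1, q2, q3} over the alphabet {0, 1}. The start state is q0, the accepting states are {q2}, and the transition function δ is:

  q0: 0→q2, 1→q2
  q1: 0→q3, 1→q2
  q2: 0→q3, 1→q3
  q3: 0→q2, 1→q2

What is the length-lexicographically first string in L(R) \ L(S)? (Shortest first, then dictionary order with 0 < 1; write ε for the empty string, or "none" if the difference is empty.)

01

The string 01 is accepted by R but not by S.
No shorter string lies in the difference, and 01 is the lexicographically first length-2 string in L(R) \ L(S).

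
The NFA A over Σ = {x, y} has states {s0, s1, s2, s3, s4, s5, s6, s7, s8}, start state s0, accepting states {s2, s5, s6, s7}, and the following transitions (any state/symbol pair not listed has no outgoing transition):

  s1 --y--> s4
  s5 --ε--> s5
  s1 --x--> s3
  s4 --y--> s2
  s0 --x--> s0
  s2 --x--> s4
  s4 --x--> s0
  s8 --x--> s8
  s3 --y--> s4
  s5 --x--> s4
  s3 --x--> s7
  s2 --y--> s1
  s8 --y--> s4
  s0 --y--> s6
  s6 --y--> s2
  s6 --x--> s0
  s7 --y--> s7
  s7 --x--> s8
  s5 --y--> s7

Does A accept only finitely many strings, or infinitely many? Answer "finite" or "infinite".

infinite

State s0 is reachable from the start and can reach an accepting state, and it lies on the cycle s0 → s0.
Traversing that cycle any number of times yields accepted strings of unbounded length, so the language is infinite.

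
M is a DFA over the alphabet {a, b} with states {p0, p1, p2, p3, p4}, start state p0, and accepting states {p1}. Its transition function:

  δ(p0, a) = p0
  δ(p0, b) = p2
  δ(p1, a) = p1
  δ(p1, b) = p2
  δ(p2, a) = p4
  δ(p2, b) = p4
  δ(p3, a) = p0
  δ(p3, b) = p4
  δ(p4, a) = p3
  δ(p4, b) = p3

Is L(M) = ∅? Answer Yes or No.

Yes

The states reachable from the start state are {p0, p2, p3, p4}.
None of the accepting states {p1} is reachable, so no string is accepted and L(M) = ∅.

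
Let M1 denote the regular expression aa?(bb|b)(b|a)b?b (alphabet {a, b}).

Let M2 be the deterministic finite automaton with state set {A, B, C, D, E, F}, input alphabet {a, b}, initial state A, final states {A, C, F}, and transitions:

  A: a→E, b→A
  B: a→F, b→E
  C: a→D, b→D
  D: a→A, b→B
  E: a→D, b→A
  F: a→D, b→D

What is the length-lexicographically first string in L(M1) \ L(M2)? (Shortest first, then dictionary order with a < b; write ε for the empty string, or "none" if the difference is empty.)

aabab

The string aabab is accepted by M1 but not by M2.
No shorter string lies in the difference, and aabab is the lexicographically first length-5 string in L(M1) \ L(M2).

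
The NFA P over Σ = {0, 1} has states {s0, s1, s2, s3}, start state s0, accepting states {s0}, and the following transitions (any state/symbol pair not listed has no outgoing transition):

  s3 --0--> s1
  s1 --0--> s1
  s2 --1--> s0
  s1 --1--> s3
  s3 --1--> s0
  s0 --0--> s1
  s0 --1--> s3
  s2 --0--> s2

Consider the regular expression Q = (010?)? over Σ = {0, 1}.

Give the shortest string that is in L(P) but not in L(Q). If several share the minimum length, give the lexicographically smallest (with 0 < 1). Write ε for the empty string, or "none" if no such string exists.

11

The string 11 is accepted by P but not by Q.
No shorter string lies in the difference, and 11 is the lexicographically first length-2 string in L(P) \ L(Q).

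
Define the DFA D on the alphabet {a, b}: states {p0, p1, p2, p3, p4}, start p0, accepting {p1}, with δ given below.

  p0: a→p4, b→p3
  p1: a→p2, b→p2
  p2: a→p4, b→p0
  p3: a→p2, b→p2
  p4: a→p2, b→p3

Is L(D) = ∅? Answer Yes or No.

The states reachable from the start state are {p0, p2, p3, p4}.
None of the accepting states {p1} is reachable, so no string is accepted and L(D) = ∅.

Yes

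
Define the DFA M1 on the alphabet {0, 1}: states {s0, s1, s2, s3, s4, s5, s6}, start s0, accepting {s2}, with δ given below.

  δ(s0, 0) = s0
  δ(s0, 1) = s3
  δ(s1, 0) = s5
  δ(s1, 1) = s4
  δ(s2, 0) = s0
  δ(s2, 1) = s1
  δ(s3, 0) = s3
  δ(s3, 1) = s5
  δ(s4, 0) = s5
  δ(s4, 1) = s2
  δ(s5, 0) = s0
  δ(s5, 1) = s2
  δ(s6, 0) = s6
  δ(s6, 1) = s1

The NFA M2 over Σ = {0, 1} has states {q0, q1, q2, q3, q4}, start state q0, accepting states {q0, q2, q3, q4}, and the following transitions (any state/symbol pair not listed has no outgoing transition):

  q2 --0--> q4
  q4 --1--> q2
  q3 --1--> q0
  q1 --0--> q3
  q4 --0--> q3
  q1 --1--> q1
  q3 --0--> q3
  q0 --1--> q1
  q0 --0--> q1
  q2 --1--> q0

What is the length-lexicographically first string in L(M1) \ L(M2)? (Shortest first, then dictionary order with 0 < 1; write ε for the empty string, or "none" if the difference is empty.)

111

The string 111 is accepted by M1 but not by M2.
No shorter string lies in the difference, and 111 is the lexicographically first length-3 string in L(M1) \ L(M2).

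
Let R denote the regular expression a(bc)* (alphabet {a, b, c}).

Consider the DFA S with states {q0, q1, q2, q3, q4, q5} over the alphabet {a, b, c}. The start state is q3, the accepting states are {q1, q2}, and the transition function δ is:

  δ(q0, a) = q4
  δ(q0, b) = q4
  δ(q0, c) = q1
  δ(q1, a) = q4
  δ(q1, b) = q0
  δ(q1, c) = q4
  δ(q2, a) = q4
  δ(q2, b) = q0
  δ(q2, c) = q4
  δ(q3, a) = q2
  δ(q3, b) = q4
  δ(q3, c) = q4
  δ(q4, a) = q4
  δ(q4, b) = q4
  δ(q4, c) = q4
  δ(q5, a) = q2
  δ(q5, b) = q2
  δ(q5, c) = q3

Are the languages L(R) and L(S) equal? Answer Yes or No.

Converting the expression R to a DFA (subset construction, then merging equivalent states) gives the minimal DFA with states {r0, r1, r2, r3}, start state r0, accepting states {r1} and transitions r0: a→r1, b→r2, c→r2; r1: a→r2, b→r3, c→r2; r2: a→r2, b→r2, c→r2; r3: a→r2, b→r2, c→r1.
Exploring the product automaton R × S from the start pair (r0, q3), following both machines on each input symbol, reaches 5 state pairs: (r0, q3), (r1, q2), (r2, q4), (r3, q0), (r1, q1).
R accepts in {r1} and S accepts in {q1, q2}. In every reachable pair the two components are either both accepting — (r1, q2), (r1, q1) — or both non-accepting, so no string is accepted by exactly one of the machines: L(R) \ L(S) and L(S) \ L(R) are both empty.
Hence every string is accepted by R iff it is accepted by S, and the two languages coincide.

Yes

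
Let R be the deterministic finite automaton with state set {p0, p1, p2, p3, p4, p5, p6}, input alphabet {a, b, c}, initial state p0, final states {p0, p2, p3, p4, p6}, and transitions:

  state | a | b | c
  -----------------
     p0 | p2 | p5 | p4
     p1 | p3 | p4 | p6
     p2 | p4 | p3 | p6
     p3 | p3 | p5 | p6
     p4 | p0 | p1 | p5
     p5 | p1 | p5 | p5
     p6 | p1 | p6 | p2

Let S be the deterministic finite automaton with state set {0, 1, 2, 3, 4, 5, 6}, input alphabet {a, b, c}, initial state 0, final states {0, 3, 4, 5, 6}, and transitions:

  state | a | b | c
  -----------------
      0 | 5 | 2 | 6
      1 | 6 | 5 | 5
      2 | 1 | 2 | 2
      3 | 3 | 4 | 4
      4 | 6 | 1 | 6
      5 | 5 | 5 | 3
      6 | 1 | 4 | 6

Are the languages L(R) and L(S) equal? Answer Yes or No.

The string ca is accepted by R but rejected by S.
So L(R) ≠ L(S).

No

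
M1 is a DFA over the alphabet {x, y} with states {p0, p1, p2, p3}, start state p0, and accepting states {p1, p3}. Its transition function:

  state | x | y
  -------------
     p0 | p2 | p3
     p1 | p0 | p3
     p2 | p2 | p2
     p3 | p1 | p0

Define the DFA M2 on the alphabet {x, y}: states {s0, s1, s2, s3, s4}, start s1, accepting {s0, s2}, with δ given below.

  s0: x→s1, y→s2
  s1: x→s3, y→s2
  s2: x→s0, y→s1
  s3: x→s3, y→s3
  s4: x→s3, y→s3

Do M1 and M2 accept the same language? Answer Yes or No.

Yes

Exploring the product automaton M1 × M2 from the start pair (p0, s1), following both machines on each input symbol, reaches 4 state pairs: (p0, s1), (p2, s3), (p3, s2), (p1, s0).
M1 accepts in {p1, p3} and M2 accepts in {s0, s2}. In every reachable pair the two components are either both accepting — (p3, s2), (p1, s0) — or both non-accepting, so no string is accepted by exactly one of the machines: L(M1) \ L(M2) and L(M2) \ L(M1) are both empty.
Hence every string is accepted by M1 iff it is accepted by M2, and the two languages coincide.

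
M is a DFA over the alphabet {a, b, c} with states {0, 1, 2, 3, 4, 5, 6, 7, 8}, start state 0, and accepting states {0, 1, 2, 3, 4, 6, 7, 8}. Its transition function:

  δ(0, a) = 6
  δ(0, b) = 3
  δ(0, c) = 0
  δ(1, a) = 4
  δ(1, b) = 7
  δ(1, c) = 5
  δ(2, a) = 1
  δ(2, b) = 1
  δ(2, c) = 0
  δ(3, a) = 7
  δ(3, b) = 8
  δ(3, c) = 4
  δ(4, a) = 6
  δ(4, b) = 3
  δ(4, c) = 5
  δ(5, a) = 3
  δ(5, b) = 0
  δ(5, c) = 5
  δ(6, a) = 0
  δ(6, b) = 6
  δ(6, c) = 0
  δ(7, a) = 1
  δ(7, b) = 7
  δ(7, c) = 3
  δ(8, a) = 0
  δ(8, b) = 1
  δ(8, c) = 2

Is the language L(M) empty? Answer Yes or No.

The empty string ε is accepted: the run 0 ends in the accepting state 0.
Since at least one string is accepted, L(M) is not empty.

No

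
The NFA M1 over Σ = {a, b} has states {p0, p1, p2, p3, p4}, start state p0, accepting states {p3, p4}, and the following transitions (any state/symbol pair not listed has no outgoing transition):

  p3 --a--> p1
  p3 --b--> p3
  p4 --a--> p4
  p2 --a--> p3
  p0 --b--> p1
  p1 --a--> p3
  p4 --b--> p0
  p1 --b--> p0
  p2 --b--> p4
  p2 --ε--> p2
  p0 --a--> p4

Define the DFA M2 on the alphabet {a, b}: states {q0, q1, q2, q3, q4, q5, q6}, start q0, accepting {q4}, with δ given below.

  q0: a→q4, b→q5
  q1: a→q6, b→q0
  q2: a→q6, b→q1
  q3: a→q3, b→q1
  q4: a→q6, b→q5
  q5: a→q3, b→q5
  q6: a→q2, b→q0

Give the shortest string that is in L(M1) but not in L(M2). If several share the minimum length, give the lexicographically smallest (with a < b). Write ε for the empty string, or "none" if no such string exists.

The string aa is accepted by M1 but not by M2.
No shorter string lies in the difference, and aa is the lexicographically first length-2 string in L(M1) \ L(M2).

aa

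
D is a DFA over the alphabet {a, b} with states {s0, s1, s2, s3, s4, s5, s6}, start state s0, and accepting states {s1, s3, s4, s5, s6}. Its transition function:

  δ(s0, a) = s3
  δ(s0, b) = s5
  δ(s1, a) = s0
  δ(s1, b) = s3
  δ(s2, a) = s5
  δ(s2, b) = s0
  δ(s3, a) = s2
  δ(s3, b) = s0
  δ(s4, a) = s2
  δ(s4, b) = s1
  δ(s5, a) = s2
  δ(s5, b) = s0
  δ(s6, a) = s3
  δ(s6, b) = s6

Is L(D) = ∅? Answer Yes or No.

No

The string a is accepted: the run s0 → s3 ends in the accepting state s3.
Since at least one string is accepted, L(D) is not empty.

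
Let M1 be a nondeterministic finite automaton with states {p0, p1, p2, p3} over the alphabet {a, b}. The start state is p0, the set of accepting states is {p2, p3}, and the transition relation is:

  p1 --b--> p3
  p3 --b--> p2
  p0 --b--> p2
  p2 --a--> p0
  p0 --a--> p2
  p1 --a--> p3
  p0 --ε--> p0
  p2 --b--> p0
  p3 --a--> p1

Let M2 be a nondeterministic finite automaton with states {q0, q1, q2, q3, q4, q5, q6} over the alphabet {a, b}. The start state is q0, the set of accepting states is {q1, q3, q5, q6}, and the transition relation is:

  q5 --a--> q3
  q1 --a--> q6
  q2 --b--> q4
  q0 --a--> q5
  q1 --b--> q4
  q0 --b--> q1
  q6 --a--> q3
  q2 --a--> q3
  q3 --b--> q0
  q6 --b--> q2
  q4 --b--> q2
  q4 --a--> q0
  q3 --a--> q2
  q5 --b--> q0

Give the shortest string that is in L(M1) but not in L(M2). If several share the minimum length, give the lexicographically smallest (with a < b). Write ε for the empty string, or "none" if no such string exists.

aaa

The string aaa is accepted by M1 but not by M2.
No shorter string lies in the difference, and aaa is the lexicographically first length-3 string in L(M1) \ L(M2).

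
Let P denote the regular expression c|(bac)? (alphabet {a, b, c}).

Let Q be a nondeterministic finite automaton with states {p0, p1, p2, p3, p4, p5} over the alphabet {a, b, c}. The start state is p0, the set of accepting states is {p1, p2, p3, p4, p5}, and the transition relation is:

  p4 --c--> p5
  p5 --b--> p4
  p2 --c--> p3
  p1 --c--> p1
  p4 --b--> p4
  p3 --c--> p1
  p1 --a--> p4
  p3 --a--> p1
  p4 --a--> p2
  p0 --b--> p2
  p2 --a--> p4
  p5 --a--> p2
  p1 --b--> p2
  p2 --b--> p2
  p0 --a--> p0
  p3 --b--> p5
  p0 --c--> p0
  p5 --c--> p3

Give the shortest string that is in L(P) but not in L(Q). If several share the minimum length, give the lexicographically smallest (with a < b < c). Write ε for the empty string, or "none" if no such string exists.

ε

The empty string ε is accepted by P but not by Q.
Since ε is the unique shortest string, it is the required witness.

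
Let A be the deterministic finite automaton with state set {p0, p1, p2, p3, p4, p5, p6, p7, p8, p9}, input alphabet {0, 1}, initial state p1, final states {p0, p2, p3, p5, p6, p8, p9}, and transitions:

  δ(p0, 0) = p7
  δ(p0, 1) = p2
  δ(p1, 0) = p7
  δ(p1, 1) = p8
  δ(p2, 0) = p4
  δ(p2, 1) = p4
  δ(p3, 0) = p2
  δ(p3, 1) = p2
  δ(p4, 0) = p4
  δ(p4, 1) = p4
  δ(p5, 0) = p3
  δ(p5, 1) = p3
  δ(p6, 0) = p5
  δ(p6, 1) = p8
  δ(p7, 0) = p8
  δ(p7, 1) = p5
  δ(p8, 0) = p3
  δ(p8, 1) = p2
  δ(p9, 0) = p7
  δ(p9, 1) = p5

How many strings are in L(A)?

17

The useful subgraph on states {p1, p2, p3, p5, p7, p8} is acyclic, so L(A) is finite; the longest accepting path visits 5 useful states, giving maximum string length 4.
Counting accepting paths from p1 by length: 1 of length 1, 4 of length 2, 6 of length 3, 6 of length 4. Total 17.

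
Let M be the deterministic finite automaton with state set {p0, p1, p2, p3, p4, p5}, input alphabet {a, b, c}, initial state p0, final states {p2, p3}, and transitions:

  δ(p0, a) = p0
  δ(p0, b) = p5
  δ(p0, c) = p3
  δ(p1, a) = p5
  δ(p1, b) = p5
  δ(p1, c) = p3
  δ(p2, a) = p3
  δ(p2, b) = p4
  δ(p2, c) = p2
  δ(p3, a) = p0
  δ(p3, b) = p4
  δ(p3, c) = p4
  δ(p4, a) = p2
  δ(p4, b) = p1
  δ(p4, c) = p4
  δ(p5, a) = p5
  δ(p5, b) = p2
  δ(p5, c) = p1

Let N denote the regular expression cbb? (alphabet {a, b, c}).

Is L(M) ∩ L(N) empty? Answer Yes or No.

Converting the expression N to a DFA (subset construction, then merging equivalent states) gives the minimal DFA with states {n0, n1, n2, n3, n4}, start state n0, accepting states {n3, n4} and transitions n0: a→n1, b→n1, c→n2; n1: a→n1, b→n1, c→n1; n2: a→n1, b→n3, c→n1; n3: a→n1, b→n4, c→n1; n4: a→n1, b→n1, c→n1.
Exploring the product automaton M × N from the start pair (p0, n0), following both machines on each input symbol, reaches 10 state pairs: (p0, n0), (p0, n1), (p5, n1), (p3, n2), (p3, n1), (p2, n1), (p1, n1), (p4, n3), (p4, n1), (p1, n4).
M accepts in {p2, p3} and N accepts in {n3, n4}; no reachable pair has both components accepting, so no string drives both machines to acceptance simultaneously and L(M) ∩ L(N) = ∅.
So no string is accepted by both, and the intersection is empty.

Yes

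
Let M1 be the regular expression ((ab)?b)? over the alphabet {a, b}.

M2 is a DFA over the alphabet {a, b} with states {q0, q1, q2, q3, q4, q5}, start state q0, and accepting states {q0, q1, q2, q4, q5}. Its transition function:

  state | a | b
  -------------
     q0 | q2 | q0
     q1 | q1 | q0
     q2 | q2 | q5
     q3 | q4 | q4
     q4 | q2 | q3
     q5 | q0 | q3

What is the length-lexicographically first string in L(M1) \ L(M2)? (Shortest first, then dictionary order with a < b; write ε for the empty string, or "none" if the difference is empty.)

abb

The string abb is accepted by M1 but not by M2.
No shorter string lies in the difference, and abb is the lexicographically first length-3 string in L(M1) \ L(M2).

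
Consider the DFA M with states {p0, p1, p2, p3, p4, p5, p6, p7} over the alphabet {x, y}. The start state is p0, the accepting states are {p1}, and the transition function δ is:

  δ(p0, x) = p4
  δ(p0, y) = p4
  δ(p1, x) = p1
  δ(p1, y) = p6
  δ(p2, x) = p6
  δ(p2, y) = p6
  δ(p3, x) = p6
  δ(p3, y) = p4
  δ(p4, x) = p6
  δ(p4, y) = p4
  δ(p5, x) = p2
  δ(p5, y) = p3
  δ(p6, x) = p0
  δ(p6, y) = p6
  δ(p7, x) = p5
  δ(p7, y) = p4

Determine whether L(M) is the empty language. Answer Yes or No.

The states reachable from the start state are {p0, p4, p6}.
None of the accepting states {p1} is reachable, so no string is accepted and L(M) = ∅.

Yes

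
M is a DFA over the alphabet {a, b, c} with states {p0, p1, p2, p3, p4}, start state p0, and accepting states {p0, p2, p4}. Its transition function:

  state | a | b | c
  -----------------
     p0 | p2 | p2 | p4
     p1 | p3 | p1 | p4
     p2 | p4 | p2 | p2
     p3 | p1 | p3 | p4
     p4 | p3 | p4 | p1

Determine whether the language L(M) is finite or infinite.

State p2 is reachable from the start and can reach an accepting state, and it lies on the cycle p2 → p2.
Traversing that cycle any number of times yields accepted strings of unbounded length, so the language is infinite.

infinite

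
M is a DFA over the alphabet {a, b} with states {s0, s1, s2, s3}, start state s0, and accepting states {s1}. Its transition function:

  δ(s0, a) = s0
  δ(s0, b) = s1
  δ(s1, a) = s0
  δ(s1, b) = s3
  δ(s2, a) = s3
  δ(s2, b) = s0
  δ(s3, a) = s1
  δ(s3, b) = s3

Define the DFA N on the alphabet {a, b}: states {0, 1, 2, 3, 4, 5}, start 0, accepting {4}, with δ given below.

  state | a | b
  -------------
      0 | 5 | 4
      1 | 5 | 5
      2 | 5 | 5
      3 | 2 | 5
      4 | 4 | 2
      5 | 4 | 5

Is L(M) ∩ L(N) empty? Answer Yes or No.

The string b is accepted by both M and N.
Hence L(M) ∩ L(N) ≠ ∅.

No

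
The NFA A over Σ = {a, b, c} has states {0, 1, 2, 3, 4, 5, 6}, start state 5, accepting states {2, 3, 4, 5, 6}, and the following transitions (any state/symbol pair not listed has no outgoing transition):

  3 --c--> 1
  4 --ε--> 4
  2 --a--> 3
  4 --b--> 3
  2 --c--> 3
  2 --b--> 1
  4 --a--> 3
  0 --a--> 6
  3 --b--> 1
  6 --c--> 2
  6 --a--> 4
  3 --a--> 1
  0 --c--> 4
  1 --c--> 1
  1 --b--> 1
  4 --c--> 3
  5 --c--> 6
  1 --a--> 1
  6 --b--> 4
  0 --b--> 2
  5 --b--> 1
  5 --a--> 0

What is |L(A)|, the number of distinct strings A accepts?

32

The useful subgraph on states {0, 2, 3, 4, 5, 6} is acyclic, so L(A) is finite; the longest accepting path visits 5 useful states, giving maximum string length 4.
Counting accepting paths from 5 by length: 1 of length 0, 1 of length 1, 6 of length 2, 16 of length 3, 8 of length 4. Total 32.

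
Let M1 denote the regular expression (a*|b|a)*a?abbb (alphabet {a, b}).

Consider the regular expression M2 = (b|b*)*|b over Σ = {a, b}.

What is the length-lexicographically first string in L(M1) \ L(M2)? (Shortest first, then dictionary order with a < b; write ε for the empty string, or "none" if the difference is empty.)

abbb

The string abbb is accepted by M1 but not by M2.
No shorter string lies in the difference, and abbb is the lexicographically first length-4 string in L(M1) \ L(M2).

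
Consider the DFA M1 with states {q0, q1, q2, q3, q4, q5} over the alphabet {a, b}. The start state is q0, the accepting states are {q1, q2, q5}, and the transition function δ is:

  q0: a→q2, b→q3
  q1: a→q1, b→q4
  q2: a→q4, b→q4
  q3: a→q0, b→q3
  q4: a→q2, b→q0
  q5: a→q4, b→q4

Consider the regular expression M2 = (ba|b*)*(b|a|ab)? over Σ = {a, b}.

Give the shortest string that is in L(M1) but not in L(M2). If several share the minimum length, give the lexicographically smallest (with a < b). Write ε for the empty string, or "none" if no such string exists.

aaa

The string aaa is accepted by M1 but not by M2.
No shorter string lies in the difference, and aaa is the lexicographically first length-3 string in L(M1) \ L(M2).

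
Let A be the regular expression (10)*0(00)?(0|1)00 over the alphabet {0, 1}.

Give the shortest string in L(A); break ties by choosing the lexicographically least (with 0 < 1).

By inspection of the expression, no string of length less than 4 matches, and 0000 is the lexicographically first match of length 4.

0000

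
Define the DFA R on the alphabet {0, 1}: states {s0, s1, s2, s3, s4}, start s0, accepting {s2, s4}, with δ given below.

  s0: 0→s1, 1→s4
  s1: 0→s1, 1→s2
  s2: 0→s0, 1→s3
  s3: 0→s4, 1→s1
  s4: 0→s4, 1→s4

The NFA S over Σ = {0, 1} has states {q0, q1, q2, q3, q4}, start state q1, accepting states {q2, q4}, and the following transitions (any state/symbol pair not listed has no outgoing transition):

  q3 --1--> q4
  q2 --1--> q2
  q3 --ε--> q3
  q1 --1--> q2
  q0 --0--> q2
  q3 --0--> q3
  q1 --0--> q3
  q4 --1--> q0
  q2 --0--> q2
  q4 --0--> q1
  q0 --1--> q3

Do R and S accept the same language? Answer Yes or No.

Exploring the product automaton R × S from the start pair (s0, q1), following both machines on each input symbol, reaches 5 state pairs: (s0, q1), (s1, q3), (s4, q2), (s2, q4), (s3, q0).
R accepts in {s2, s4} and S accepts in {q2, q4}. In every reachable pair the two components are either both accepting — (s4, q2), (s2, q4) — or both non-accepting, so no string is accepted by exactly one of the machines: L(R) \ L(S) and L(S) \ L(R) are both empty.
Hence every string is accepted by R iff it is accepted by S, and the two languages coincide.

Yes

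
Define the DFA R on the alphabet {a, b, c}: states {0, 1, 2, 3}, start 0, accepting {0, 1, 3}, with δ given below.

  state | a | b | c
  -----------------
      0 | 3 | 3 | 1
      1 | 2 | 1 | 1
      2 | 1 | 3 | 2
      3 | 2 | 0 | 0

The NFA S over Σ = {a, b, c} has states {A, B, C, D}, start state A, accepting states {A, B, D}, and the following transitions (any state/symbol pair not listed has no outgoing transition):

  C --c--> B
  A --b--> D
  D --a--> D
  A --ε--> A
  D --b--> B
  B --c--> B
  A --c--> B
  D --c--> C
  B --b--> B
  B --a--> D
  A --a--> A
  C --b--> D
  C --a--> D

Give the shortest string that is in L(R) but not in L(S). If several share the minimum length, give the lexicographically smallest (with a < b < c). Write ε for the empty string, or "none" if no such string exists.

bc

The string bc is accepted by R but not by S.
No shorter string lies in the difference, and bc is the lexicographically first length-2 string in L(R) \ L(S).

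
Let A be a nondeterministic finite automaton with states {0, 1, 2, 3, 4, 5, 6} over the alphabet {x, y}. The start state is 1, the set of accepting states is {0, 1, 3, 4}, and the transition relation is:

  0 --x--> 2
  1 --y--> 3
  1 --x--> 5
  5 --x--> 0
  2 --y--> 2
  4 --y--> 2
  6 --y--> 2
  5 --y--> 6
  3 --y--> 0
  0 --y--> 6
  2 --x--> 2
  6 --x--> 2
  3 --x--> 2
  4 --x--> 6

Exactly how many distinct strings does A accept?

The useful subgraph on states {0, 1, 3, 5} is acyclic, so L(A) is finite; the longest accepting path visits 3 useful states, giving maximum string length 2.
Counting accepting paths from 1 by length: 1 of length 0, 1 of length 1, 2 of length 2. Total 4.

4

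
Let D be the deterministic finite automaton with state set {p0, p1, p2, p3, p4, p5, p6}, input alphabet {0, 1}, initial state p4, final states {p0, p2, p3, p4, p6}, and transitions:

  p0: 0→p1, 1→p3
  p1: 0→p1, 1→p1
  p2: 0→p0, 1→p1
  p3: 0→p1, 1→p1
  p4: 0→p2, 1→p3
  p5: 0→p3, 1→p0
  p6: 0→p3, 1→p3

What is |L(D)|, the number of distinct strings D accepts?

The useful subgraph on states {p0, p2, p3, p4} is acyclic, so L(D) is finite; the longest accepting path visits 4 useful states, giving maximum string length 3.
Counting accepting paths from p4 by length: 1 of length 0, 2 of length 1, 1 of length 2, 1 of length 3. Total 5.

5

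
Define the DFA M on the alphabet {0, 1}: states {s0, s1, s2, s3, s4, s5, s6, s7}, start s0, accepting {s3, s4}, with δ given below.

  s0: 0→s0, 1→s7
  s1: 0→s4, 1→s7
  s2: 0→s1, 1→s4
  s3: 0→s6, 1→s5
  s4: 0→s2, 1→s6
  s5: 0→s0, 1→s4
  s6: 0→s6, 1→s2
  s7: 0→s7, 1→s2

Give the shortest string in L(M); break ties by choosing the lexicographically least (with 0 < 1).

111

A breadth-first search from s0 reaches an accepting state first via the path s0 → s7 → s2 → s4 on input 111.
No string of length < 3 is accepted (BFS exhausts all shorter strings without reaching an accepting state), and 111 is the lexicographically least accepting string of length 3.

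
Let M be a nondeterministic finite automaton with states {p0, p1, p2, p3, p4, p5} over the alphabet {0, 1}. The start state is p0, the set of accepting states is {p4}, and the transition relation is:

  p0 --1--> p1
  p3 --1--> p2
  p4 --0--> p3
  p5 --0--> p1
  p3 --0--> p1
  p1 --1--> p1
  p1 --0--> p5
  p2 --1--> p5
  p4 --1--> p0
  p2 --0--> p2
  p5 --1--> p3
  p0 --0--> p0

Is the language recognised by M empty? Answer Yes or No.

Yes

The states reachable from the start state are {p0, p1, p2, p3, p5}.
None of the accepting states {p4} is reachable, so no string is accepted and L(M) = ∅.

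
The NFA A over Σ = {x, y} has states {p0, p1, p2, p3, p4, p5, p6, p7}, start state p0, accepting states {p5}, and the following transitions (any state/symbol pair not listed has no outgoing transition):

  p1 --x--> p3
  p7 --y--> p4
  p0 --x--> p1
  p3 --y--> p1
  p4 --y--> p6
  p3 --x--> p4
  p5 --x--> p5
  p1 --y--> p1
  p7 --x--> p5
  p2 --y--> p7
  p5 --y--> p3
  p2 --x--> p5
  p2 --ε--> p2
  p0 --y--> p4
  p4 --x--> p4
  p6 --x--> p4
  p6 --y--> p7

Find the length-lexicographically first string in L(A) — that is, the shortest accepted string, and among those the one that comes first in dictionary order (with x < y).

A breadth-first search from p0 reaches an accepting state first via the path p0 → p4 → p6 → p7 → p5 on input yyyx.
No string of length < 4 is accepted (BFS exhausts all shorter strings without reaching an accepting state), and yyyx is the lexicographically least accepting string of length 4.

yyyx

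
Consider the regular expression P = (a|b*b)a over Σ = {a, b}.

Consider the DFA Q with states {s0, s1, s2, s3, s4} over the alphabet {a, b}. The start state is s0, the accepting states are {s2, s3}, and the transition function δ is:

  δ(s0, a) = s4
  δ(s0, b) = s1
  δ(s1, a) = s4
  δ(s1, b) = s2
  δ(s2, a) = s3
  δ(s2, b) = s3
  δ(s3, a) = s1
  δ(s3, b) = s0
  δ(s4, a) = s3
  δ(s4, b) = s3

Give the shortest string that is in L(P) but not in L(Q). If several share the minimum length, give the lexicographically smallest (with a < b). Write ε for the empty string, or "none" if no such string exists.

ba

The string ba is accepted by P but not by Q.
No shorter string lies in the difference, and ba is the lexicographically first length-2 string in L(P) \ L(Q).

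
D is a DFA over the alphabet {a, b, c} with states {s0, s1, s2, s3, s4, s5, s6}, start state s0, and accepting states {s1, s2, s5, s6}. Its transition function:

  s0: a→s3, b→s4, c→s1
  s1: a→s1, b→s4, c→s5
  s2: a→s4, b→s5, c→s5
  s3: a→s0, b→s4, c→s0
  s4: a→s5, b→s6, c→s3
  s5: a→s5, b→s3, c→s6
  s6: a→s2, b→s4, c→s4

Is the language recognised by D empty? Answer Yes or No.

The string c is accepted: the run s0 → s1 ends in the accepting state s1.
Since at least one string is accepted, L(D) is not empty.

No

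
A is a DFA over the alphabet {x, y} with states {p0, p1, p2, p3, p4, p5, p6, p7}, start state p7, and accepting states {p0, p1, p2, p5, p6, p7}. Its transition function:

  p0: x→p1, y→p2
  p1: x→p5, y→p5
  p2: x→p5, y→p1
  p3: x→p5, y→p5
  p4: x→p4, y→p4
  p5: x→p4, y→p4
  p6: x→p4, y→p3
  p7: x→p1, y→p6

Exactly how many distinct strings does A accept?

The useful subgraph on states {p1, p3, p5, p6, p7} is acyclic, so L(A) is finite; the longest accepting path visits 4 useful states, giving maximum string length 3.
Counting accepting paths from p7 by length: 1 of length 0, 2 of length 1, 2 of length 2, 2 of length 3. Total 7.

7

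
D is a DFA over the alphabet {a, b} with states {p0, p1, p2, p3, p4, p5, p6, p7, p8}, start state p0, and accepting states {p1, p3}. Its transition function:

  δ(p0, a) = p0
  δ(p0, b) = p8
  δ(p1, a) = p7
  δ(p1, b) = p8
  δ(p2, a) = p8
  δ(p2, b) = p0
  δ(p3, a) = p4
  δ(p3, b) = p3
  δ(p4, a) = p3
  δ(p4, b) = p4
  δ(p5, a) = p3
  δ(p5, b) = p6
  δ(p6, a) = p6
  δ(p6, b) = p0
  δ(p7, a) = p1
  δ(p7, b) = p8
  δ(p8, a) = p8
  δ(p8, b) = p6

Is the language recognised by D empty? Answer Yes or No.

Yes

The states reachable from the start state are {p0, p6, p8}.
None of the accepting states {p1, p3} is reachable, so no string is accepted and L(D) = ∅.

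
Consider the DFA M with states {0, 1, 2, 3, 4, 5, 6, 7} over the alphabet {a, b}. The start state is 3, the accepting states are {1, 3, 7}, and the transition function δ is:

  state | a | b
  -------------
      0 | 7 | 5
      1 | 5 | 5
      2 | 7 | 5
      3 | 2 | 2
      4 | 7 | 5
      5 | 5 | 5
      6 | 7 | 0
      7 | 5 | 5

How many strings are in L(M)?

3

The useful subgraph on states {2, 3, 7} is acyclic, so L(M) is finite; the longest accepting path visits 3 useful states, giving maximum string length 2.
Counting accepting paths from 3 by length: 1 of length 0, 2 of length 2. Total 3.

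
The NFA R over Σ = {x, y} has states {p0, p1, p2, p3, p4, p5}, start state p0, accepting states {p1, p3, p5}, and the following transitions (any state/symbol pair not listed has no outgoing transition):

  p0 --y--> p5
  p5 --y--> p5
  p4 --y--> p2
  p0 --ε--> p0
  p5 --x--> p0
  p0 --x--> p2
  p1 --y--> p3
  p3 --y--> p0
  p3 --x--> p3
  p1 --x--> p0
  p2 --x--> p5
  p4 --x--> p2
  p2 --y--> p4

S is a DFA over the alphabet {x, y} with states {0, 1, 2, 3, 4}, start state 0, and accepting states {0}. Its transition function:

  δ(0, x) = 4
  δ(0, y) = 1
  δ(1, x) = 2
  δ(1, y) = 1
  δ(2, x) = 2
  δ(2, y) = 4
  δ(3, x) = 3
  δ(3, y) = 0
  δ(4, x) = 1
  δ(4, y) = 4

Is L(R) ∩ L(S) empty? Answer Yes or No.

Yes

Exploring the product automaton R × S from the start pair (p0, 0), following both machines on each input symbol, reaches 11 state pairs: (p0, 0), (p2, 4), (p5, 1), (p4, 4), (p0, 2), (p2, 1), (p2, 2), (p5, 4), (p5, 2), (p4, 1), (p0, 1).
R accepts in {p1, p3, p5} and S accepts in {0}; no reachable pair has both components accepting, so no string drives both machines to acceptance simultaneously and L(R) ∩ L(S) = ∅.
So no string is accepted by both, and the intersection is empty.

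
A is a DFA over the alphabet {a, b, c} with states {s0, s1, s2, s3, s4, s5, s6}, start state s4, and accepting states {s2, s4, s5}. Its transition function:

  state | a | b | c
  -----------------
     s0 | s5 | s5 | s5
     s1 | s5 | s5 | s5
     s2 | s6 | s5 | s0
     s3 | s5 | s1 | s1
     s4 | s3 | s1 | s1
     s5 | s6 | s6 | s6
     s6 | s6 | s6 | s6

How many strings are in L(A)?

The useful subgraph on states {s1, s3, s4, s5} is acyclic, so L(A) is finite; the longest accepting path visits 4 useful states, giving maximum string length 3.
Counting accepting paths from s4 by length: 1 of length 0, 7 of length 2, 6 of length 3. Total 14.

14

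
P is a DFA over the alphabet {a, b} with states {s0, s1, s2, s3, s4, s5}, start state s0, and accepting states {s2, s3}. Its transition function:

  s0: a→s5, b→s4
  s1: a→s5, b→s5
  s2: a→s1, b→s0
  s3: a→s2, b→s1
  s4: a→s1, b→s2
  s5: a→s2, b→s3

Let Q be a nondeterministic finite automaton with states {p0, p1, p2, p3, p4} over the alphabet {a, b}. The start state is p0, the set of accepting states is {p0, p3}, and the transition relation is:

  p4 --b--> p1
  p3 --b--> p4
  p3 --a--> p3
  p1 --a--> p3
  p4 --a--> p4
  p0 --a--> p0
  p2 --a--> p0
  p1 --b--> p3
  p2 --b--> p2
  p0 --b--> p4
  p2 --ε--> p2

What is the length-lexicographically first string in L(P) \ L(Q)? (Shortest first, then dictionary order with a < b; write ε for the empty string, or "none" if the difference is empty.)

The string ab is accepted by P but not by Q.
No shorter string lies in the difference, and ab is the lexicographically first length-2 string in L(P) \ L(Q).

ab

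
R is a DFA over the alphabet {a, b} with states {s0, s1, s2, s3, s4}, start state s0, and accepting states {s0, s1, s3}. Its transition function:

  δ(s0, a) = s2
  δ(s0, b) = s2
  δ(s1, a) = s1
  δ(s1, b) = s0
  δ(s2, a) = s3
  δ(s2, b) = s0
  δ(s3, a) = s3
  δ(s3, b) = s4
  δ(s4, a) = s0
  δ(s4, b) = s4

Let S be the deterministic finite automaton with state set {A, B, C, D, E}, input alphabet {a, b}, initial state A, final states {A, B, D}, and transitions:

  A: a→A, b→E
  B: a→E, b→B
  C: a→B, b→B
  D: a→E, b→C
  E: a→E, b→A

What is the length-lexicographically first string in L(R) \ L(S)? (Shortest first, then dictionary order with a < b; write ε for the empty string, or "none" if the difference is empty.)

ab

The string ab is accepted by R but not by S.
No shorter string lies in the difference, and ab is the lexicographically first length-2 string in L(R) \ L(S).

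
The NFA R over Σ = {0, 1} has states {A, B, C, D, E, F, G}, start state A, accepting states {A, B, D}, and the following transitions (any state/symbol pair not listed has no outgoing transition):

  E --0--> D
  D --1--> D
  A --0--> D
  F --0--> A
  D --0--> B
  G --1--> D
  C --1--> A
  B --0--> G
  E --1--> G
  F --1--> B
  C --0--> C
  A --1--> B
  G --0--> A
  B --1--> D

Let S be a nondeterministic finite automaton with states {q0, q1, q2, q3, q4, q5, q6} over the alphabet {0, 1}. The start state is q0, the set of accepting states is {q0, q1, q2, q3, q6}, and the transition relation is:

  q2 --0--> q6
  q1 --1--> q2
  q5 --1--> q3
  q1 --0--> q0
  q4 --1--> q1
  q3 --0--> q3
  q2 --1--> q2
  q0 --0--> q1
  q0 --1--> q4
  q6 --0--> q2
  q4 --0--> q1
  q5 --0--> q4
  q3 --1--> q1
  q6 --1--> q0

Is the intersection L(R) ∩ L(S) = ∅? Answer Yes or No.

The empty string ε is accepted by both R and S.
Hence L(R) ∩ L(S) ≠ ∅.

No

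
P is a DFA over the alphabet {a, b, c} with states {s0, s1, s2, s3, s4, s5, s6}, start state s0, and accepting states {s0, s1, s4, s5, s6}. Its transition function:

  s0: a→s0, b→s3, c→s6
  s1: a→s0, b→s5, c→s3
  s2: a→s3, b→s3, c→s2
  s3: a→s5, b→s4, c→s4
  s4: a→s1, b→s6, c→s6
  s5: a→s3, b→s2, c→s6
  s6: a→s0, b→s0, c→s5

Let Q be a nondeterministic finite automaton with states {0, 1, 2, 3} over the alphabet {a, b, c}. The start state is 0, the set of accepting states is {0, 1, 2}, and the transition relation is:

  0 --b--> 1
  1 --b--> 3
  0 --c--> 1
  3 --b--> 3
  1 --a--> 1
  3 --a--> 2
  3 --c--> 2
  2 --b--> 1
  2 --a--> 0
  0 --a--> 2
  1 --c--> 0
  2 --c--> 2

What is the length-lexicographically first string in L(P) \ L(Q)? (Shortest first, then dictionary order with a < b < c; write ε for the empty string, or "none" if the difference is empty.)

bb

The string bb is accepted by P but not by Q.
No shorter string lies in the difference, and bb is the lexicographically first length-2 string in L(P) \ L(Q).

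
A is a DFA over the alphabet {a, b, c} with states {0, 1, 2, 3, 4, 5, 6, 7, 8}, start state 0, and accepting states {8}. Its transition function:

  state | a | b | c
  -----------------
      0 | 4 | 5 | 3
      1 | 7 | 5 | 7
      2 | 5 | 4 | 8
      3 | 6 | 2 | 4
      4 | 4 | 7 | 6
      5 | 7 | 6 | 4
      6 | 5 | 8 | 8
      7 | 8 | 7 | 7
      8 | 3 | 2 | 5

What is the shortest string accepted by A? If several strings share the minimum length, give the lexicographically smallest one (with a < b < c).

aba

A breadth-first search from 0 reaches an accepting state first via the path 0 → 4 → 7 → 8 on input aba.
No string of length < 3 is accepted (BFS exhausts all shorter strings without reaching an accepting state), and aba is the lexicographically least accepting string of length 3.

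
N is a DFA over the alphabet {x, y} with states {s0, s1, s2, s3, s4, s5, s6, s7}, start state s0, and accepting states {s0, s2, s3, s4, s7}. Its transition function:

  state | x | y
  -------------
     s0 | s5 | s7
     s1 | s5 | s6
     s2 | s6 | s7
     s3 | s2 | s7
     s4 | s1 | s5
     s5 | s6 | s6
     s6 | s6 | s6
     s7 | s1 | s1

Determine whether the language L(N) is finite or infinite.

The useful states (reachable from s0 and able to reach an accepting state) are {s0, s7}.
Restricted to these states the transition graph has no cycle, so every accepting path has bounded length and L is finite.

finite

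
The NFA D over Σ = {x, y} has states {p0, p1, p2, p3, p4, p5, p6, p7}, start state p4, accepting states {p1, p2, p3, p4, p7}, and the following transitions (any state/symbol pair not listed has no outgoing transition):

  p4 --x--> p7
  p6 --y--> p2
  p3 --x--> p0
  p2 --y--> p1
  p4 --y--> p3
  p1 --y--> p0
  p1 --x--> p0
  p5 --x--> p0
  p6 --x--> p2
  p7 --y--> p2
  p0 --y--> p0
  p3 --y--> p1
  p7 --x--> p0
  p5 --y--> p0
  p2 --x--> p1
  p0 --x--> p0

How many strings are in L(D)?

The useful subgraph on states {p1, p2, p3, p4, p7} is acyclic, so L(D) is finite; the longest accepting path visits 4 useful states, giving maximum string length 3.
Counting accepting paths from p4 by length: 1 of length 0, 2 of length 1, 2 of length 2, 2 of length 3. Total 7.

7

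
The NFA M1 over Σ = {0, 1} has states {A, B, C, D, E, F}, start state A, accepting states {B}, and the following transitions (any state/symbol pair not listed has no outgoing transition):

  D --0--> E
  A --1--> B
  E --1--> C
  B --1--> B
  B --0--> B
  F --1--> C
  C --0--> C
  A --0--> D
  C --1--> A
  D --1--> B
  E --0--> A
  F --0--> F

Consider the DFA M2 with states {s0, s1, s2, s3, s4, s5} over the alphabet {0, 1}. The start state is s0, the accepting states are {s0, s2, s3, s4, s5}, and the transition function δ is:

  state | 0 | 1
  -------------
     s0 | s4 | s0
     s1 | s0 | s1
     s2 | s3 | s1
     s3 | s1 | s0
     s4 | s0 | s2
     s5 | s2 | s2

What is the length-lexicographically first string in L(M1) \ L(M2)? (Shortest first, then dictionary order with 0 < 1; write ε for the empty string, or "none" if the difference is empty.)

The string 011 is accepted by M1 but not by M2.
No shorter string lies in the difference, and 011 is the lexicographically first length-3 string in L(M1) \ L(M2).

011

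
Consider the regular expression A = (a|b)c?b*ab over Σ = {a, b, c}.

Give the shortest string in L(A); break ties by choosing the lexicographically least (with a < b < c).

aab

By inspection of the expression, no string of length less than 3 matches, and aab is the lexicographically first match of length 3.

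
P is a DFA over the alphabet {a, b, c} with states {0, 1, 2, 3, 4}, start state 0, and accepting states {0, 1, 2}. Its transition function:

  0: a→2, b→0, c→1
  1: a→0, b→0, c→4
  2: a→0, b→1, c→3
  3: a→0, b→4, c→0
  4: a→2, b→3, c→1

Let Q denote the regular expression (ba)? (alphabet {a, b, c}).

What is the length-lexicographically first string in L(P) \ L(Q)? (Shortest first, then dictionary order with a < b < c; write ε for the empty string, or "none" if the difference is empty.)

a

The string a is accepted by P but not by Q.
No shorter string lies in the difference, and a is the lexicographically first length-1 string in L(P) \ L(Q).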